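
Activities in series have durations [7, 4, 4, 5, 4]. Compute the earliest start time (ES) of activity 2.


Activity 2 starts after activities 1 through 1 complete.
Predecessor durations: [7]
ES = 7 = 7

7


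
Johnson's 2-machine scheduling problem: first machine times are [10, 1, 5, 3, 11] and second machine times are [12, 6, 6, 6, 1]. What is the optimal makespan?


Apply Johnson's rule:
  Group 1 (a <= b): [(2, 1, 6), (4, 3, 6), (3, 5, 6), (1, 10, 12)]
  Group 2 (a > b): [(5, 11, 1)]
Optimal job order: [2, 4, 3, 1, 5]
Schedule:
  Job 2: M1 done at 1, M2 done at 7
  Job 4: M1 done at 4, M2 done at 13
  Job 3: M1 done at 9, M2 done at 19
  Job 1: M1 done at 19, M2 done at 31
  Job 5: M1 done at 30, M2 done at 32
Makespan = 32

32


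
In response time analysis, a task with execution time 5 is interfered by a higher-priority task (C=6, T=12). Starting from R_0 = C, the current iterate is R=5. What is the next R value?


R_next = C + ceil(R_prev / T_hp) * C_hp
ceil(5 / 12) = ceil(0.4167) = 1
Interference = 1 * 6 = 6
R_next = 5 + 6 = 11

11


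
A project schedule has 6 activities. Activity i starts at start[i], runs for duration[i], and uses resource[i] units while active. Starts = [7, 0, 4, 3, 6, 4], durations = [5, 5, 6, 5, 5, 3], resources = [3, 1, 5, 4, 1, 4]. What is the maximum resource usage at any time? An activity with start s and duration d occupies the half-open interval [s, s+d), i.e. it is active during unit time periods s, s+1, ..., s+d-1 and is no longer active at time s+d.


Each activity i is active on [start_i, start_i + duration_i).
Compute total resource usage per time slot:
  t=0: active resources = [1], total = 1
  t=1: active resources = [1], total = 1
  t=2: active resources = [1], total = 1
  t=3: active resources = [1, 4], total = 5
  t=4: active resources = [1, 5, 4, 4], total = 14
  t=5: active resources = [5, 4, 4], total = 13
  t=6: active resources = [5, 4, 1, 4], total = 14
  t=7: active resources = [3, 5, 4, 1], total = 13
  t=8: active resources = [3, 5, 1], total = 9
  t=9: active resources = [3, 5, 1], total = 9
  t=10: active resources = [3, 1], total = 4
  t=11: active resources = [3], total = 3
Peak resource demand = 14

14


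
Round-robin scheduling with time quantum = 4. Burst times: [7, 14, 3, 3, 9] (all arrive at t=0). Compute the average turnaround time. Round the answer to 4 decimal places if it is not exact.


Time quantum = 4
Execution trace:
  J1 runs 4 units, time = 4
  J2 runs 4 units, time = 8
  J3 runs 3 units, time = 11
  J4 runs 3 units, time = 14
  J5 runs 4 units, time = 18
  J1 runs 3 units, time = 21
  J2 runs 4 units, time = 25
  J5 runs 4 units, time = 29
  J2 runs 4 units, time = 33
  J5 runs 1 units, time = 34
  J2 runs 2 units, time = 36
Finish times: [21, 36, 11, 14, 34]
Average turnaround = 116/5 = 23.2

23.2


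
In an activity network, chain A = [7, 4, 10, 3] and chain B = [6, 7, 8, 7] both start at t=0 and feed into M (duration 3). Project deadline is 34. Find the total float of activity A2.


Forward pass: ES(A2) = sum of predecessors on chain A = 7
EF = ES + duration = 7 + 4 = 11
Backward pass: LF(M) = deadline = 34; LS(M) = 34 - 3 = 31
LF(A2) = LS(M) - sum(successors on chain A) = 31 - 13 = 18
LS = LF - duration = 18 - 4 = 14
Total float = LS - ES = 14 - 7 = 7

7


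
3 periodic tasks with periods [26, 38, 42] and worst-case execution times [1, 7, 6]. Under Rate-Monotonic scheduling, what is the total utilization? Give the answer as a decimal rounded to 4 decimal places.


Compute individual utilizations (exact fractions):
  Task 1: C/T = 1/26 (approx. 0.0385)
  Task 2: C/T = 7/38 (approx. 0.1842)
  Task 3: C/T = 6/42 = 1/7 (approx. 0.1429)
Total utilization U = 1/26 + 7/38 + 1/7 = 632/1729
Rounded to 4 decimal places: U = 0.3655
RM (Liu & Layland) bound for 3 tasks = 0.779763; compare with U = 632/1729 (approx. 0.365529)
U <= bound, so schedulable by RM sufficient condition.

0.3655


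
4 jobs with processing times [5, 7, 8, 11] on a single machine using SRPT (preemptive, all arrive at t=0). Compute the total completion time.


Since all jobs arrive at t=0, SRPT equals SPT ordering.
SPT order: [5, 7, 8, 11]
Completion times:
  Job 1: p=5, C=5
  Job 2: p=7, C=12
  Job 3: p=8, C=20
  Job 4: p=11, C=31
Total completion time = 5 + 12 + 20 + 31 = 68

68


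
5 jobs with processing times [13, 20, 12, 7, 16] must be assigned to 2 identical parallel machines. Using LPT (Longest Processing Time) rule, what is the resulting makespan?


Sort jobs in decreasing order (LPT): [20, 16, 13, 12, 7]
Assign each job to the least loaded machine:
  Machine 1: jobs [20, 12], load = 32
  Machine 2: jobs [16, 13, 7], load = 36
Makespan = max load = 36

36


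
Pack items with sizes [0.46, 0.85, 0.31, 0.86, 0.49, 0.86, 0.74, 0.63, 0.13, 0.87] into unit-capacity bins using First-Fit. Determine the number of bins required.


Place items sequentially using First-Fit:
  Item 0.46 -> new Bin 1
  Item 0.85 -> new Bin 2
  Item 0.31 -> Bin 1 (now 0.77)
  Item 0.86 -> new Bin 3
  Item 0.49 -> new Bin 4
  Item 0.86 -> new Bin 5
  Item 0.74 -> new Bin 6
  Item 0.63 -> new Bin 7
  Item 0.13 -> Bin 1 (now 0.9)
  Item 0.87 -> new Bin 8
Total bins used = 8

8


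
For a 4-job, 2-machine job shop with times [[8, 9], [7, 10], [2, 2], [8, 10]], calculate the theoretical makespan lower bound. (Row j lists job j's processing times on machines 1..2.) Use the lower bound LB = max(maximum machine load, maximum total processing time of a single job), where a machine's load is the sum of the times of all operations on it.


Machine loads:
  Machine 1: 8 + 7 + 2 + 8 = 25
  Machine 2: 9 + 10 + 2 + 10 = 31
Max machine load = 31
Job totals:
  Job 1: 17
  Job 2: 17
  Job 3: 4
  Job 4: 18
Max job total = 18
Lower bound = max(31, 18) = 31

31


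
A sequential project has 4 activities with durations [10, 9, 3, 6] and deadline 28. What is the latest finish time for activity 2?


LF(activity 2) = deadline - sum of successor durations
Successors: activities 3 through 4 with durations [3, 6]
Sum of successor durations = 9
LF = 28 - 9 = 19

19


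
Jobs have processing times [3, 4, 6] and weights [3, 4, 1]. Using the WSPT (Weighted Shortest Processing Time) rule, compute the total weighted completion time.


Compute p/w ratios and sort ascending (WSPT): [(3, 3), (4, 4), (6, 1)]
Compute weighted completion times:
  Job (p=3,w=3): C=3, w*C=3*3=9
  Job (p=4,w=4): C=7, w*C=4*7=28
  Job (p=6,w=1): C=13, w*C=1*13=13
Total weighted completion time = 50

50


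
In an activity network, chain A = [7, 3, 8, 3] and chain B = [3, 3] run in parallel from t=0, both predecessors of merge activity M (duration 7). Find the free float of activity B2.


ES(B2) = sum of predecessors on chain B = 3
EF(B2) = ES + duration = 3 + 3 = 6
Successor of B2 is M. ES(M) = max(sum(A), sum(B)) = max(21, 6) = 21
Free float = ES(successor) - EF(current) = 21 - 6 = 15

15


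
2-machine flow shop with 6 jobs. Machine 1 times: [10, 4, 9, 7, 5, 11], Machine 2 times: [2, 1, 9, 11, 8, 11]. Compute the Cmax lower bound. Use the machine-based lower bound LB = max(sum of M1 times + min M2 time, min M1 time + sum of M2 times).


LB1 = sum(M1 times) + min(M2 times) = 46 + 1 = 47
LB2 = min(M1 times) + sum(M2 times) = 4 + 42 = 46
Lower bound = max(LB1, LB2) = max(47, 46) = 47

47


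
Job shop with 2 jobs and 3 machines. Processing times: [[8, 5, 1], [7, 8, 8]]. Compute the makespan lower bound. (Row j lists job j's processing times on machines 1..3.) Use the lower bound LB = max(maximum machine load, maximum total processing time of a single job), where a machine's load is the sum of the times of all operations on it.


Machine loads:
  Machine 1: 8 + 7 = 15
  Machine 2: 5 + 8 = 13
  Machine 3: 1 + 8 = 9
Max machine load = 15
Job totals:
  Job 1: 14
  Job 2: 23
Max job total = 23
Lower bound = max(15, 23) = 23

23


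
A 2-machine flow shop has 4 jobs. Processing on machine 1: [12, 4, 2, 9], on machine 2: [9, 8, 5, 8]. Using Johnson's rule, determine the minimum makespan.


Apply Johnson's rule:
  Group 1 (a <= b): [(3, 2, 5), (2, 4, 8)]
  Group 2 (a > b): [(1, 12, 9), (4, 9, 8)]
Optimal job order: [3, 2, 1, 4]
Schedule:
  Job 3: M1 done at 2, M2 done at 7
  Job 2: M1 done at 6, M2 done at 15
  Job 1: M1 done at 18, M2 done at 27
  Job 4: M1 done at 27, M2 done at 35
Makespan = 35

35


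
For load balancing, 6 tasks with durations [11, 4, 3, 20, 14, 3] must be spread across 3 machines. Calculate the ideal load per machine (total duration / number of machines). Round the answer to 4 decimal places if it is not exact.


Total processing time = 11 + 4 + 3 + 20 + 14 + 3 = 55
Number of machines = 3
Ideal balanced load = 55 / 3 = 18.3333

18.3333


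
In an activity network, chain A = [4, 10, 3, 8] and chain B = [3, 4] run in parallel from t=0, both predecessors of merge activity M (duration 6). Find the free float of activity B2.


ES(B2) = sum of predecessors on chain B = 3
EF(B2) = ES + duration = 3 + 4 = 7
Successor of B2 is M. ES(M) = max(sum(A), sum(B)) = max(25, 7) = 25
Free float = ES(successor) - EF(current) = 25 - 7 = 18

18


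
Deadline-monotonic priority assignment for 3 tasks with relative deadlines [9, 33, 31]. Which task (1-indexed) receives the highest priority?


Sort tasks by relative deadline (ascending):
  Task 1: deadline = 9
  Task 3: deadline = 31
  Task 2: deadline = 33
Priority order (highest first): [1, 3, 2]
Highest priority task = 1

1


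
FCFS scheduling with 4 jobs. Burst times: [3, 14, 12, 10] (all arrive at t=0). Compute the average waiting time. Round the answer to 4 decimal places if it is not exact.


FCFS order (as given): [3, 14, 12, 10]
Waiting times:
  Job 1: wait = 0
  Job 2: wait = 3
  Job 3: wait = 17
  Job 4: wait = 29
Sum of waiting times = 49
Average waiting time = 49/4 = 12.25

12.25


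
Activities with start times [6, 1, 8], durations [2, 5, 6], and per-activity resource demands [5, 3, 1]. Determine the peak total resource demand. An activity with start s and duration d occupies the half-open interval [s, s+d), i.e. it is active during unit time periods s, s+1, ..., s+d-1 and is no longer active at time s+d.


Each activity i is active on [start_i, start_i + duration_i).
Compute total resource usage per time slot:
  t=0: active resources = [], total = 0
  t=1: active resources = [3], total = 3
  t=2: active resources = [3], total = 3
  t=3: active resources = [3], total = 3
  t=4: active resources = [3], total = 3
  t=5: active resources = [3], total = 3
  t=6: active resources = [5], total = 5
  t=7: active resources = [5], total = 5
  t=8: active resources = [1], total = 1
  t=9: active resources = [1], total = 1
  t=10: active resources = [1], total = 1
  t=11: active resources = [1], total = 1
  t=12: active resources = [1], total = 1
  t=13: active resources = [1], total = 1
Peak resource demand = 5

5


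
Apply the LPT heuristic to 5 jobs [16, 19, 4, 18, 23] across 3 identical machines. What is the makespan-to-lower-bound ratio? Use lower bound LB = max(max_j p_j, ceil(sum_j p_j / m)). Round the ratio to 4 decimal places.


LPT order: [23, 19, 18, 16, 4]
Machine loads after assignment: [23, 23, 34]
LPT makespan = 34
Lower bound = max(max_job, ceil(total/3)) = max(23, 27) = 27
Ratio = 34 / 27 = 1.2593

1.2593


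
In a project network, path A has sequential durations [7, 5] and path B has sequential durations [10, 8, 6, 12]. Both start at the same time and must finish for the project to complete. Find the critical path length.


Path A total = 7 + 5 = 12
Path B total = 10 + 8 + 6 + 12 = 36
Critical path = longest path = max(12, 36) = 36

36


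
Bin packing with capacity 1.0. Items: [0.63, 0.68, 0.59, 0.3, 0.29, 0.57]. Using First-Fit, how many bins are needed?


Place items sequentially using First-Fit:
  Item 0.63 -> new Bin 1
  Item 0.68 -> new Bin 2
  Item 0.59 -> new Bin 3
  Item 0.3 -> Bin 1 (now 0.93)
  Item 0.29 -> Bin 2 (now 0.97)
  Item 0.57 -> new Bin 4
Total bins used = 4

4


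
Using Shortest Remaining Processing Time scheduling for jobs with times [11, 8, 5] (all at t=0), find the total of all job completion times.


Since all jobs arrive at t=0, SRPT equals SPT ordering.
SPT order: [5, 8, 11]
Completion times:
  Job 1: p=5, C=5
  Job 2: p=8, C=13
  Job 3: p=11, C=24
Total completion time = 5 + 13 + 24 = 42

42


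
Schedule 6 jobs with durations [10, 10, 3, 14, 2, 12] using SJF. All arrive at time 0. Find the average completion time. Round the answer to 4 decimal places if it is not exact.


SJF order (ascending): [2, 3, 10, 10, 12, 14]
Completion times:
  Job 1: burst=2, C=2
  Job 2: burst=3, C=5
  Job 3: burst=10, C=15
  Job 4: burst=10, C=25
  Job 5: burst=12, C=37
  Job 6: burst=14, C=51
Average completion = 135/6 = 22.5

22.5


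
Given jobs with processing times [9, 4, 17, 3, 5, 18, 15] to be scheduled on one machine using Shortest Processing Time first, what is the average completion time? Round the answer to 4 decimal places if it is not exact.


Sort jobs by processing time (SPT order): [3, 4, 5, 9, 15, 17, 18]
Compute completion times sequentially:
  Job 1: processing = 3, completes at 3
  Job 2: processing = 4, completes at 7
  Job 3: processing = 5, completes at 12
  Job 4: processing = 9, completes at 21
  Job 5: processing = 15, completes at 36
  Job 6: processing = 17, completes at 53
  Job 7: processing = 18, completes at 71
Sum of completion times = 203
Average completion time = 203/7 = 29.0

29.0


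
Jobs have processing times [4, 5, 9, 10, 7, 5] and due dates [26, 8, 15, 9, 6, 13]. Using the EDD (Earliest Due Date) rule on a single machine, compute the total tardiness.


Sort by due date (EDD order): [(7, 6), (5, 8), (10, 9), (5, 13), (9, 15), (4, 26)]
Compute completion times and tardiness:
  Job 1: p=7, d=6, C=7, tardiness=max(0,7-6)=1
  Job 2: p=5, d=8, C=12, tardiness=max(0,12-8)=4
  Job 3: p=10, d=9, C=22, tardiness=max(0,22-9)=13
  Job 4: p=5, d=13, C=27, tardiness=max(0,27-13)=14
  Job 5: p=9, d=15, C=36, tardiness=max(0,36-15)=21
  Job 6: p=4, d=26, C=40, tardiness=max(0,40-26)=14
Total tardiness = 67

67


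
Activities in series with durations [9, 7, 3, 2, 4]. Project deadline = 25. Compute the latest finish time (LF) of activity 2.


LF(activity 2) = deadline - sum of successor durations
Successors: activities 3 through 5 with durations [3, 2, 4]
Sum of successor durations = 9
LF = 25 - 9 = 16

16


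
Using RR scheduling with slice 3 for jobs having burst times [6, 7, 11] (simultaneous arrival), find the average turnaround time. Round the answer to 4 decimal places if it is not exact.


Time quantum = 3
Execution trace:
  J1 runs 3 units, time = 3
  J2 runs 3 units, time = 6
  J3 runs 3 units, time = 9
  J1 runs 3 units, time = 12
  J2 runs 3 units, time = 15
  J3 runs 3 units, time = 18
  J2 runs 1 units, time = 19
  J3 runs 3 units, time = 22
  J3 runs 2 units, time = 24
Finish times: [12, 19, 24]
Average turnaround = 55/3 = 18.3333

18.3333


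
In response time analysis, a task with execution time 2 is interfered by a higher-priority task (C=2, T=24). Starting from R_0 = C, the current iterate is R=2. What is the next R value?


R_next = C + ceil(R_prev / T_hp) * C_hp
ceil(2 / 24) = ceil(0.0833) = 1
Interference = 1 * 2 = 2
R_next = 2 + 2 = 4

4


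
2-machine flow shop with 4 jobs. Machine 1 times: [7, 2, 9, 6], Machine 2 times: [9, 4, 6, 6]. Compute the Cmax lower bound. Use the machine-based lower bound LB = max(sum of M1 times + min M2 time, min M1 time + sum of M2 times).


LB1 = sum(M1 times) + min(M2 times) = 24 + 4 = 28
LB2 = min(M1 times) + sum(M2 times) = 2 + 25 = 27
Lower bound = max(LB1, LB2) = max(28, 27) = 28

28


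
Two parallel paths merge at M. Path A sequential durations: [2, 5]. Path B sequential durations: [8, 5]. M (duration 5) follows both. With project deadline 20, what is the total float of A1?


Forward pass: ES(A1) = sum of predecessors on chain A = 0
EF = ES + duration = 0 + 2 = 2
Backward pass: LF(M) = deadline = 20; LS(M) = 20 - 5 = 15
LF(A1) = LS(M) - sum(successors on chain A) = 15 - 5 = 10
LS = LF - duration = 10 - 2 = 8
Total float = LS - ES = 8 - 0 = 8

8


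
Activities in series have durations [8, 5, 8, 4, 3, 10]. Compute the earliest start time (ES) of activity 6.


Activity 6 starts after activities 1 through 5 complete.
Predecessor durations: [8, 5, 8, 4, 3]
ES = 8 + 5 + 8 + 4 + 3 = 28

28


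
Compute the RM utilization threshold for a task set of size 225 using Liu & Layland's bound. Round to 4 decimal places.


Compute 2^(1/225) = 1.0030854042
Subtract 1: 1.0030854042 - 1 = 0.0030854042
Multiply by n: 225 * 0.0030854042 = 0.6942159450
Round to 4 dp: 0.6942

0.6942


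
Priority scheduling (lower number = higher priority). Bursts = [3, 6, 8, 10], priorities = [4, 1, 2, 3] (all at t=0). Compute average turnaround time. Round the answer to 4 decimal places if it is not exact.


Sort by priority (ascending = highest first):
Order: [(1, 6), (2, 8), (3, 10), (4, 3)]
Completion times:
  Priority 1, burst=6, C=6
  Priority 2, burst=8, C=14
  Priority 3, burst=10, C=24
  Priority 4, burst=3, C=27
Average turnaround = 71/4 = 17.75

17.75


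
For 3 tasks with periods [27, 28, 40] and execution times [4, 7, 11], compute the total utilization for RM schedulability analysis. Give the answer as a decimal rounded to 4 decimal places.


Compute individual utilizations (exact fractions):
  Task 1: C/T = 4/27 (approx. 0.1481)
  Task 2: C/T = 7/28 = 1/4 (approx. 0.25)
  Task 3: C/T = 11/40 (approx. 0.275)
Total utilization U = 4/27 + 1/4 + 11/40 = 727/1080
Rounded to 4 decimal places: U = 0.6731
RM (Liu & Layland) bound for 3 tasks = 0.779763; compare with U = 727/1080 (approx. 0.673148)
U <= bound, so schedulable by RM sufficient condition.

0.6731


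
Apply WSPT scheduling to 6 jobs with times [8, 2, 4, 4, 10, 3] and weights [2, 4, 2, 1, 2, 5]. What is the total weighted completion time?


Compute p/w ratios and sort ascending (WSPT): [(2, 4), (3, 5), (4, 2), (8, 2), (4, 1), (10, 2)]
Compute weighted completion times:
  Job (p=2,w=4): C=2, w*C=4*2=8
  Job (p=3,w=5): C=5, w*C=5*5=25
  Job (p=4,w=2): C=9, w*C=2*9=18
  Job (p=8,w=2): C=17, w*C=2*17=34
  Job (p=4,w=1): C=21, w*C=1*21=21
  Job (p=10,w=2): C=31, w*C=2*31=62
Total weighted completion time = 168

168


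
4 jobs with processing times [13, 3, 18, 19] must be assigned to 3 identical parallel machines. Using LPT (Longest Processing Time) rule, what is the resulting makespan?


Sort jobs in decreasing order (LPT): [19, 18, 13, 3]
Assign each job to the least loaded machine:
  Machine 1: jobs [19], load = 19
  Machine 2: jobs [18], load = 18
  Machine 3: jobs [13, 3], load = 16
Makespan = max load = 19

19


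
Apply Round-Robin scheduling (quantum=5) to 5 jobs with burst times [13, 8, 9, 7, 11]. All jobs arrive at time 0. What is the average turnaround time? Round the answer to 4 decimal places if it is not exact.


Time quantum = 5
Execution trace:
  J1 runs 5 units, time = 5
  J2 runs 5 units, time = 10
  J3 runs 5 units, time = 15
  J4 runs 5 units, time = 20
  J5 runs 5 units, time = 25
  J1 runs 5 units, time = 30
  J2 runs 3 units, time = 33
  J3 runs 4 units, time = 37
  J4 runs 2 units, time = 39
  J5 runs 5 units, time = 44
  J1 runs 3 units, time = 47
  J5 runs 1 units, time = 48
Finish times: [47, 33, 37, 39, 48]
Average turnaround = 204/5 = 40.8

40.8


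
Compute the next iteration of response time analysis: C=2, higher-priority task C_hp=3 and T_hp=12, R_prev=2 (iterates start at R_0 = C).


R_next = C + ceil(R_prev / T_hp) * C_hp
ceil(2 / 12) = ceil(0.1667) = 1
Interference = 1 * 3 = 3
R_next = 2 + 3 = 5

5


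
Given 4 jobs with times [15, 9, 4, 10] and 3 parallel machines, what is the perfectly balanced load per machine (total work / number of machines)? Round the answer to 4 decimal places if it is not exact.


Total processing time = 15 + 9 + 4 + 10 = 38
Number of machines = 3
Ideal balanced load = 38 / 3 = 12.6667

12.6667


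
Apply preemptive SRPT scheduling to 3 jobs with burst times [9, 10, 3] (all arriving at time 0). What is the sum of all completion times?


Since all jobs arrive at t=0, SRPT equals SPT ordering.
SPT order: [3, 9, 10]
Completion times:
  Job 1: p=3, C=3
  Job 2: p=9, C=12
  Job 3: p=10, C=22
Total completion time = 3 + 12 + 22 = 37

37


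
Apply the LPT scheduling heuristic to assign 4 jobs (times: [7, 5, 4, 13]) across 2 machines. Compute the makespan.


Sort jobs in decreasing order (LPT): [13, 7, 5, 4]
Assign each job to the least loaded machine:
  Machine 1: jobs [13], load = 13
  Machine 2: jobs [7, 5, 4], load = 16
Makespan = max load = 16

16


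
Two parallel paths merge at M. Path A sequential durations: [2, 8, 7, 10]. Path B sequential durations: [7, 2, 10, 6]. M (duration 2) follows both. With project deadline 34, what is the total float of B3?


Forward pass: ES(B3) = sum of predecessors on chain B = 9
EF = ES + duration = 9 + 10 = 19
Backward pass: LF(M) = deadline = 34; LS(M) = 34 - 2 = 32
LF(B3) = LS(M) - sum(successors on chain B) = 32 - 6 = 26
LS = LF - duration = 26 - 10 = 16
Total float = LS - ES = 16 - 9 = 7

7


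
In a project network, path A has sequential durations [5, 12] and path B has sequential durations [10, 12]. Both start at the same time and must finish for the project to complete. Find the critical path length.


Path A total = 5 + 12 = 17
Path B total = 10 + 12 = 22
Critical path = longest path = max(17, 22) = 22

22


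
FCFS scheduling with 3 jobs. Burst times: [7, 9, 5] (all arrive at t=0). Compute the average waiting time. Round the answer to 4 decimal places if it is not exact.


FCFS order (as given): [7, 9, 5]
Waiting times:
  Job 1: wait = 0
  Job 2: wait = 7
  Job 3: wait = 16
Sum of waiting times = 23
Average waiting time = 23/3 = 7.6667

7.6667


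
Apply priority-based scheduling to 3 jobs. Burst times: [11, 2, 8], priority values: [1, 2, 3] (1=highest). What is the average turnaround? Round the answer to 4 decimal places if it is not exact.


Sort by priority (ascending = highest first):
Order: [(1, 11), (2, 2), (3, 8)]
Completion times:
  Priority 1, burst=11, C=11
  Priority 2, burst=2, C=13
  Priority 3, burst=8, C=21
Average turnaround = 45/3 = 15.0

15.0


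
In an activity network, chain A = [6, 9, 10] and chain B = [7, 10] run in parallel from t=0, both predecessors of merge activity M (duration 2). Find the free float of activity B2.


ES(B2) = sum of predecessors on chain B = 7
EF(B2) = ES + duration = 7 + 10 = 17
Successor of B2 is M. ES(M) = max(sum(A), sum(B)) = max(25, 17) = 25
Free float = ES(successor) - EF(current) = 25 - 17 = 8

8


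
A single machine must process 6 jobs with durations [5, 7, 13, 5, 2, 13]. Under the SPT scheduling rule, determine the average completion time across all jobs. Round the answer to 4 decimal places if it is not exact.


Sort jobs by processing time (SPT order): [2, 5, 5, 7, 13, 13]
Compute completion times sequentially:
  Job 1: processing = 2, completes at 2
  Job 2: processing = 5, completes at 7
  Job 3: processing = 5, completes at 12
  Job 4: processing = 7, completes at 19
  Job 5: processing = 13, completes at 32
  Job 6: processing = 13, completes at 45
Sum of completion times = 117
Average completion time = 117/6 = 19.5

19.5


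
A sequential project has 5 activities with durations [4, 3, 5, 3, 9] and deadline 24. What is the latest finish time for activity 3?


LF(activity 3) = deadline - sum of successor durations
Successors: activities 4 through 5 with durations [3, 9]
Sum of successor durations = 12
LF = 24 - 12 = 12

12


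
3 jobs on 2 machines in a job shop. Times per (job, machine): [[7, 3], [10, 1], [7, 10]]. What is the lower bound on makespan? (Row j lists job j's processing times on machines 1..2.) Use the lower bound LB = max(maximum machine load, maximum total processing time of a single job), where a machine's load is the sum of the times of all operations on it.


Machine loads:
  Machine 1: 7 + 10 + 7 = 24
  Machine 2: 3 + 1 + 10 = 14
Max machine load = 24
Job totals:
  Job 1: 10
  Job 2: 11
  Job 3: 17
Max job total = 17
Lower bound = max(24, 17) = 24

24


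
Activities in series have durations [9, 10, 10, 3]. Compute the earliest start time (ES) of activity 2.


Activity 2 starts after activities 1 through 1 complete.
Predecessor durations: [9]
ES = 9 = 9

9


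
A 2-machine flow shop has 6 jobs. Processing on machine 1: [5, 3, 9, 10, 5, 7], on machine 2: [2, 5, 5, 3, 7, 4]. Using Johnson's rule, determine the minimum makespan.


Apply Johnson's rule:
  Group 1 (a <= b): [(2, 3, 5), (5, 5, 7)]
  Group 2 (a > b): [(3, 9, 5), (6, 7, 4), (4, 10, 3), (1, 5, 2)]
Optimal job order: [2, 5, 3, 6, 4, 1]
Schedule:
  Job 2: M1 done at 3, M2 done at 8
  Job 5: M1 done at 8, M2 done at 15
  Job 3: M1 done at 17, M2 done at 22
  Job 6: M1 done at 24, M2 done at 28
  Job 4: M1 done at 34, M2 done at 37
  Job 1: M1 done at 39, M2 done at 41
Makespan = 41

41


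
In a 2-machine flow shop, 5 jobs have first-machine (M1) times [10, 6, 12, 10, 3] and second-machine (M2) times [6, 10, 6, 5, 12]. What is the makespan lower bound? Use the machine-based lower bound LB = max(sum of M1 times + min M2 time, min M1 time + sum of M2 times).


LB1 = sum(M1 times) + min(M2 times) = 41 + 5 = 46
LB2 = min(M1 times) + sum(M2 times) = 3 + 39 = 42
Lower bound = max(LB1, LB2) = max(46, 42) = 46

46


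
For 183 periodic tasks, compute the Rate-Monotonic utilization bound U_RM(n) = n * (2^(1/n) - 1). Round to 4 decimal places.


Compute 2^(1/183) = 1.0037948719
Subtract 1: 1.0037948719 - 1 = 0.0037948719
Multiply by n: 183 * 0.0037948719 = 0.6944615577
Round to 4 dp: 0.6945

0.6945


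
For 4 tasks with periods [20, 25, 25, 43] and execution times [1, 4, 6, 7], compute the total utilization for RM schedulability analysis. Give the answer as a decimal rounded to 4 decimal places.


Compute individual utilizations (exact fractions):
  Task 1: C/T = 1/20 (approx. 0.05)
  Task 2: C/T = 4/25 (approx. 0.16)
  Task 3: C/T = 6/25 (approx. 0.24)
  Task 4: C/T = 7/43 (approx. 0.1628)
Total utilization U = 1/20 + 4/25 + 6/25 + 7/43 = 527/860
Rounded to 4 decimal places: U = 0.6128
RM (Liu & Layland) bound for 4 tasks = 0.756828; compare with U = 527/860 (approx. 0.612791)
U <= bound, so schedulable by RM sufficient condition.

0.6128


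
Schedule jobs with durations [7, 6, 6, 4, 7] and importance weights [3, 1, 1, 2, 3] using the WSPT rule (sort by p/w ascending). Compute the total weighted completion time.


Compute p/w ratios and sort ascending (WSPT): [(4, 2), (7, 3), (7, 3), (6, 1), (6, 1)]
Compute weighted completion times:
  Job (p=4,w=2): C=4, w*C=2*4=8
  Job (p=7,w=3): C=11, w*C=3*11=33
  Job (p=7,w=3): C=18, w*C=3*18=54
  Job (p=6,w=1): C=24, w*C=1*24=24
  Job (p=6,w=1): C=30, w*C=1*30=30
Total weighted completion time = 149

149


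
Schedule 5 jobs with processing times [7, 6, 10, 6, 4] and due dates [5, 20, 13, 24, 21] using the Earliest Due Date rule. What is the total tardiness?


Sort by due date (EDD order): [(7, 5), (10, 13), (6, 20), (4, 21), (6, 24)]
Compute completion times and tardiness:
  Job 1: p=7, d=5, C=7, tardiness=max(0,7-5)=2
  Job 2: p=10, d=13, C=17, tardiness=max(0,17-13)=4
  Job 3: p=6, d=20, C=23, tardiness=max(0,23-20)=3
  Job 4: p=4, d=21, C=27, tardiness=max(0,27-21)=6
  Job 5: p=6, d=24, C=33, tardiness=max(0,33-24)=9
Total tardiness = 24

24


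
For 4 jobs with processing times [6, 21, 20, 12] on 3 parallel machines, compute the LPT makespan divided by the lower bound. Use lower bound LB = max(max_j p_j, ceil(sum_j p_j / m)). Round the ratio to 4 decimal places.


LPT order: [21, 20, 12, 6]
Machine loads after assignment: [21, 20, 18]
LPT makespan = 21
Lower bound = max(max_job, ceil(total/3)) = max(21, 20) = 21
Ratio = 21 / 21 = 1.0

1.0


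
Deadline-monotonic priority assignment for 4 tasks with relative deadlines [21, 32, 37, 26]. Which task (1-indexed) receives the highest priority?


Sort tasks by relative deadline (ascending):
  Task 1: deadline = 21
  Task 4: deadline = 26
  Task 2: deadline = 32
  Task 3: deadline = 37
Priority order (highest first): [1, 4, 2, 3]
Highest priority task = 1

1


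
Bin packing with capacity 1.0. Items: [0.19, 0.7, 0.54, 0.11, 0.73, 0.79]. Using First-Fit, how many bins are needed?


Place items sequentially using First-Fit:
  Item 0.19 -> new Bin 1
  Item 0.7 -> Bin 1 (now 0.89)
  Item 0.54 -> new Bin 2
  Item 0.11 -> Bin 1 (now 1.0)
  Item 0.73 -> new Bin 3
  Item 0.79 -> new Bin 4
Total bins used = 4

4


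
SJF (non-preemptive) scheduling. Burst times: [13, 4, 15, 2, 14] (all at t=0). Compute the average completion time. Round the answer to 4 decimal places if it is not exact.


SJF order (ascending): [2, 4, 13, 14, 15]
Completion times:
  Job 1: burst=2, C=2
  Job 2: burst=4, C=6
  Job 3: burst=13, C=19
  Job 4: burst=14, C=33
  Job 5: burst=15, C=48
Average completion = 108/5 = 21.6

21.6


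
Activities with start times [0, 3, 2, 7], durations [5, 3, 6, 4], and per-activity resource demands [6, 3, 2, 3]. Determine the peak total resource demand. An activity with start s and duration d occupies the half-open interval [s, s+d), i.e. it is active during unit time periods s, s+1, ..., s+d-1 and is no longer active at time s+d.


Each activity i is active on [start_i, start_i + duration_i).
Compute total resource usage per time slot:
  t=0: active resources = [6], total = 6
  t=1: active resources = [6], total = 6
  t=2: active resources = [6, 2], total = 8
  t=3: active resources = [6, 3, 2], total = 11
  t=4: active resources = [6, 3, 2], total = 11
  t=5: active resources = [3, 2], total = 5
  t=6: active resources = [2], total = 2
  t=7: active resources = [2, 3], total = 5
  t=8: active resources = [3], total = 3
  t=9: active resources = [3], total = 3
  t=10: active resources = [3], total = 3
Peak resource demand = 11

11


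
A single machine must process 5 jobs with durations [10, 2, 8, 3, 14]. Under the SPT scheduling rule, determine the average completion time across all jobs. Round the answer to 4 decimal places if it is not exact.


Sort jobs by processing time (SPT order): [2, 3, 8, 10, 14]
Compute completion times sequentially:
  Job 1: processing = 2, completes at 2
  Job 2: processing = 3, completes at 5
  Job 3: processing = 8, completes at 13
  Job 4: processing = 10, completes at 23
  Job 5: processing = 14, completes at 37
Sum of completion times = 80
Average completion time = 80/5 = 16.0

16.0


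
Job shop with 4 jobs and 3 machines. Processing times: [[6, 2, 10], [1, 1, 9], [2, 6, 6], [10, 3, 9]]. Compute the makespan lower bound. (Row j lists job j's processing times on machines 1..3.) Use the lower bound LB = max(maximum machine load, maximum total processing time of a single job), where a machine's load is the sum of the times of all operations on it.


Machine loads:
  Machine 1: 6 + 1 + 2 + 10 = 19
  Machine 2: 2 + 1 + 6 + 3 = 12
  Machine 3: 10 + 9 + 6 + 9 = 34
Max machine load = 34
Job totals:
  Job 1: 18
  Job 2: 11
  Job 3: 14
  Job 4: 22
Max job total = 22
Lower bound = max(34, 22) = 34

34


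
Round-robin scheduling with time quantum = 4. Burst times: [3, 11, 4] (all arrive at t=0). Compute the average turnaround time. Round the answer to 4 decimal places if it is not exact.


Time quantum = 4
Execution trace:
  J1 runs 3 units, time = 3
  J2 runs 4 units, time = 7
  J3 runs 4 units, time = 11
  J2 runs 4 units, time = 15
  J2 runs 3 units, time = 18
Finish times: [3, 18, 11]
Average turnaround = 32/3 = 10.6667

10.6667


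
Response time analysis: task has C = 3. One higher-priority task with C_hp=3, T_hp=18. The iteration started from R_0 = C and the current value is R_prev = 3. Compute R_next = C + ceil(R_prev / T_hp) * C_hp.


R_next = C + ceil(R_prev / T_hp) * C_hp
ceil(3 / 18) = ceil(0.1667) = 1
Interference = 1 * 3 = 3
R_next = 3 + 3 = 6

6


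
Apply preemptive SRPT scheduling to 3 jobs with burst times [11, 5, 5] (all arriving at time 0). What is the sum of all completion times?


Since all jobs arrive at t=0, SRPT equals SPT ordering.
SPT order: [5, 5, 11]
Completion times:
  Job 1: p=5, C=5
  Job 2: p=5, C=10
  Job 3: p=11, C=21
Total completion time = 5 + 10 + 21 = 36

36


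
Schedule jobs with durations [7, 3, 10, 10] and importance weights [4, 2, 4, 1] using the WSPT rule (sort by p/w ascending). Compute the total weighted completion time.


Compute p/w ratios and sort ascending (WSPT): [(3, 2), (7, 4), (10, 4), (10, 1)]
Compute weighted completion times:
  Job (p=3,w=2): C=3, w*C=2*3=6
  Job (p=7,w=4): C=10, w*C=4*10=40
  Job (p=10,w=4): C=20, w*C=4*20=80
  Job (p=10,w=1): C=30, w*C=1*30=30
Total weighted completion time = 156

156


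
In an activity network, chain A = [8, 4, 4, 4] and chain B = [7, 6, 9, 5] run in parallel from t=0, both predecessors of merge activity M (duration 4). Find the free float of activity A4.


ES(A4) = sum of predecessors on chain A = 16
EF(A4) = ES + duration = 16 + 4 = 20
Successor of A4 is M. ES(M) = max(sum(A), sum(B)) = max(20, 27) = 27
Free float = ES(successor) - EF(current) = 27 - 20 = 7

7


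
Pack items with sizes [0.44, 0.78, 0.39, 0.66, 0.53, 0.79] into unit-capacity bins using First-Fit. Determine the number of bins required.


Place items sequentially using First-Fit:
  Item 0.44 -> new Bin 1
  Item 0.78 -> new Bin 2
  Item 0.39 -> Bin 1 (now 0.83)
  Item 0.66 -> new Bin 3
  Item 0.53 -> new Bin 4
  Item 0.79 -> new Bin 5
Total bins used = 5

5


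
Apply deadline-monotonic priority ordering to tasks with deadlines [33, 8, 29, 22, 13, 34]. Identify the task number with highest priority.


Sort tasks by relative deadline (ascending):
  Task 2: deadline = 8
  Task 5: deadline = 13
  Task 4: deadline = 22
  Task 3: deadline = 29
  Task 1: deadline = 33
  Task 6: deadline = 34
Priority order (highest first): [2, 5, 4, 3, 1, 6]
Highest priority task = 2

2


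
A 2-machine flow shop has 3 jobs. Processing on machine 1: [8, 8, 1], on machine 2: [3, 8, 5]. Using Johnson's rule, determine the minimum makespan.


Apply Johnson's rule:
  Group 1 (a <= b): [(3, 1, 5), (2, 8, 8)]
  Group 2 (a > b): [(1, 8, 3)]
Optimal job order: [3, 2, 1]
Schedule:
  Job 3: M1 done at 1, M2 done at 6
  Job 2: M1 done at 9, M2 done at 17
  Job 1: M1 done at 17, M2 done at 20
Makespan = 20

20


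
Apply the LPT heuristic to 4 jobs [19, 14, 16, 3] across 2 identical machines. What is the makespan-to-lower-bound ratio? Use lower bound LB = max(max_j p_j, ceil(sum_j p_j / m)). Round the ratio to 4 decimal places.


LPT order: [19, 16, 14, 3]
Machine loads after assignment: [22, 30]
LPT makespan = 30
Lower bound = max(max_job, ceil(total/2)) = max(19, 26) = 26
Ratio = 30 / 26 = 1.1538

1.1538


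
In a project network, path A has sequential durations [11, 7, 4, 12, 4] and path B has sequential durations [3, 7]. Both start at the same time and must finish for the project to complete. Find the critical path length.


Path A total = 11 + 7 + 4 + 12 + 4 = 38
Path B total = 3 + 7 = 10
Critical path = longest path = max(38, 10) = 38

38


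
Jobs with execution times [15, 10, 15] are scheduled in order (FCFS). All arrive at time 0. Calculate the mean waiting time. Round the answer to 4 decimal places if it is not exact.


FCFS order (as given): [15, 10, 15]
Waiting times:
  Job 1: wait = 0
  Job 2: wait = 15
  Job 3: wait = 25
Sum of waiting times = 40
Average waiting time = 40/3 = 13.3333

13.3333


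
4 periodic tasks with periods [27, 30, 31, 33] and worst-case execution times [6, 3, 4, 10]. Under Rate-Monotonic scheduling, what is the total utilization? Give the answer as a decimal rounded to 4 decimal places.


Compute individual utilizations (exact fractions):
  Task 1: C/T = 6/27 = 2/9 (approx. 0.2222)
  Task 2: C/T = 3/30 = 1/10 (approx. 0.1)
  Task 3: C/T = 4/31 (approx. 0.129)
  Task 4: C/T = 10/33 (approx. 0.303)
Total utilization U = 2/9 + 1/10 + 4/31 + 10/33 = 23149/30690
Rounded to 4 decimal places: U = 0.7543
RM (Liu & Layland) bound for 4 tasks = 0.756828; compare with U = 23149/30690 (approx. 0.754285)
U <= bound, so schedulable by RM sufficient condition.

0.7543


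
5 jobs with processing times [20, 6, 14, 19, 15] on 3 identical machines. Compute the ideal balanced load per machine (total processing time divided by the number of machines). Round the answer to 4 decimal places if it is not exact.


Total processing time = 20 + 6 + 14 + 19 + 15 = 74
Number of machines = 3
Ideal balanced load = 74 / 3 = 24.6667

24.6667


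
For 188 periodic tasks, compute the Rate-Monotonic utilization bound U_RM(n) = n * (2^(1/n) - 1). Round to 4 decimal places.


Compute 2^(1/188) = 1.0036937583
Subtract 1: 1.0036937583 - 1 = 0.0036937583
Multiply by n: 188 * 0.0036937583 = 0.6944265604
Round to 4 dp: 0.6944

0.6944


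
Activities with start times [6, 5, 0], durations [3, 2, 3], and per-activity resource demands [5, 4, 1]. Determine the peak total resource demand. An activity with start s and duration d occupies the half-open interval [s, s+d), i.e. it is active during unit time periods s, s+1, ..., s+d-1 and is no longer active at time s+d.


Each activity i is active on [start_i, start_i + duration_i).
Compute total resource usage per time slot:
  t=0: active resources = [1], total = 1
  t=1: active resources = [1], total = 1
  t=2: active resources = [1], total = 1
  t=3: active resources = [], total = 0
  t=4: active resources = [], total = 0
  t=5: active resources = [4], total = 4
  t=6: active resources = [5, 4], total = 9
  t=7: active resources = [5], total = 5
  t=8: active resources = [5], total = 5
Peak resource demand = 9

9


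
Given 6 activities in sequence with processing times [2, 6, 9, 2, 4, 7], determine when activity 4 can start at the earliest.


Activity 4 starts after activities 1 through 3 complete.
Predecessor durations: [2, 6, 9]
ES = 2 + 6 + 9 = 17

17


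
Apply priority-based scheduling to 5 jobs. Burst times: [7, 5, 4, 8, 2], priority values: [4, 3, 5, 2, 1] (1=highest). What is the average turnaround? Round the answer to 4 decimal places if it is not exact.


Sort by priority (ascending = highest first):
Order: [(1, 2), (2, 8), (3, 5), (4, 7), (5, 4)]
Completion times:
  Priority 1, burst=2, C=2
  Priority 2, burst=8, C=10
  Priority 3, burst=5, C=15
  Priority 4, burst=7, C=22
  Priority 5, burst=4, C=26
Average turnaround = 75/5 = 15.0

15.0


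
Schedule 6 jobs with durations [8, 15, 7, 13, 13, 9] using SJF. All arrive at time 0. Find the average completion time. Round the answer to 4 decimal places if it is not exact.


SJF order (ascending): [7, 8, 9, 13, 13, 15]
Completion times:
  Job 1: burst=7, C=7
  Job 2: burst=8, C=15
  Job 3: burst=9, C=24
  Job 4: burst=13, C=37
  Job 5: burst=13, C=50
  Job 6: burst=15, C=65
Average completion = 198/6 = 33.0

33.0


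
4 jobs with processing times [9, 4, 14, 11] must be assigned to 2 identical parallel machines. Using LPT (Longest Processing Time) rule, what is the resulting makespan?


Sort jobs in decreasing order (LPT): [14, 11, 9, 4]
Assign each job to the least loaded machine:
  Machine 1: jobs [14, 4], load = 18
  Machine 2: jobs [11, 9], load = 20
Makespan = max load = 20

20


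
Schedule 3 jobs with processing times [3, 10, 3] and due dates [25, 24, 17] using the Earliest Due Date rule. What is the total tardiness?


Sort by due date (EDD order): [(3, 17), (10, 24), (3, 25)]
Compute completion times and tardiness:
  Job 1: p=3, d=17, C=3, tardiness=max(0,3-17)=0
  Job 2: p=10, d=24, C=13, tardiness=max(0,13-24)=0
  Job 3: p=3, d=25, C=16, tardiness=max(0,16-25)=0
Total tardiness = 0

0


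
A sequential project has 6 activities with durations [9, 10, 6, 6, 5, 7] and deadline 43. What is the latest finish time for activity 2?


LF(activity 2) = deadline - sum of successor durations
Successors: activities 3 through 6 with durations [6, 6, 5, 7]
Sum of successor durations = 24
LF = 43 - 24 = 19

19


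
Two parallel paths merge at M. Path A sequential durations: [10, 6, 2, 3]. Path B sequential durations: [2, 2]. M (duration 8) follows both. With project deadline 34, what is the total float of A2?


Forward pass: ES(A2) = sum of predecessors on chain A = 10
EF = ES + duration = 10 + 6 = 16
Backward pass: LF(M) = deadline = 34; LS(M) = 34 - 8 = 26
LF(A2) = LS(M) - sum(successors on chain A) = 26 - 5 = 21
LS = LF - duration = 21 - 6 = 15
Total float = LS - ES = 15 - 10 = 5

5
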